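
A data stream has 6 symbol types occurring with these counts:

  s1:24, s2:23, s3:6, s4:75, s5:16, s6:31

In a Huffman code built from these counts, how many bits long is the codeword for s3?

4

Repeatedly merge the two smallest:
s3(6) + s5(16) → 22
22 + s2(23) → 45
s1(24) + s6(31) → 55
45 + 55 → 100
s4(75) + 100 → 175
s3's leaf is at depth 4, giving a 4-bit codeword.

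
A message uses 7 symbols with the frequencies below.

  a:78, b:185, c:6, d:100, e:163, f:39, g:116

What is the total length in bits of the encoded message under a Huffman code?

Build the Huffman tree bottom-up:
c(6) + f(39) → 45
45 + a(78) → 123
d(100) + g(116) → 216
123 + e(163) → 286
b(185) + 216 → 401
286 + 401 → 687
Total encoded bits = sum of merged weights = 45 + 123 + 216 + 286 + 401 + 687 = 1758.

1758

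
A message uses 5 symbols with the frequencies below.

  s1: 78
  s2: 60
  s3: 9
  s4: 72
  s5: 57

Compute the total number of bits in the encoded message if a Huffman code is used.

Greedily combine the two least-frequent nodes:
combine s3(9), s5(57) → 66
combine s2(60), 66 → 126
combine s4(72), s1(78) → 150
combine 126, 150 → 276
Each symbol's bit-cost is frequency × depth; summing gives 618 bits (equivalently 66 + 126 + 150 + 276).

618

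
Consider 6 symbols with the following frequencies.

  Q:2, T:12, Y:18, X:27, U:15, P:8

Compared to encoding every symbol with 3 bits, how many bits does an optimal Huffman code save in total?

50

Fixed-length: 3 bits × 82 symbols = 246 bits.
Huffman merges:
combine Q(2), P(8) → 10
combine 10, T(12) → 22
combine U(15), Y(18) → 33
combine 22, X(27) → 49
combine 33, 49 → 82
Huffman total = 10 + 22 + 33 + 49 + 82 = 196 bits.
Saving = 246 − 196 = 50 bits.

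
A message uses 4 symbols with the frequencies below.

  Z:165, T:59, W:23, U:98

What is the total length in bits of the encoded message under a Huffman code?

607

Greedily combine the two least-frequent nodes:
combine W(23), T(59) → 82
combine 82, U(98) → 180
combine Z(165), 180 → 345
Total encoded bits = sum of merged weights = 82 + 180 + 345 = 607.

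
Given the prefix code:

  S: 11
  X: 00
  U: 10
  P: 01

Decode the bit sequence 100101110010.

Read left to right; each codeword is recognised as soon as it completes (prefix code):
  10→U | 01→P | 01→P | 11→S | 00→X | 10→U
Decoded message: UPPSXU

UPPSXU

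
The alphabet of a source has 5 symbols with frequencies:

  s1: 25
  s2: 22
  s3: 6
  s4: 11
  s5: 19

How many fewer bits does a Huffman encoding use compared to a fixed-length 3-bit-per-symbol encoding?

Fixed-length: 3 bits × 83 symbols = 249 bits.
Huffman merges:
combine s3(6), s4(11) → 17
combine 17, s5(19) → 36
combine s2(22), s1(25) → 47
combine 36, 47 → 83
Huffman total = 17 + 36 + 47 + 83 = 183 bits.
Saving = 249 − 183 = 66 bits.

66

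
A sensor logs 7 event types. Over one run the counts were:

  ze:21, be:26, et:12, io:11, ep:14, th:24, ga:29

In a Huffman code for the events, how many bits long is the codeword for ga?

Huffman merges, smallest pair first:
merge io(11) and et(12): 23
merge ep(14) and ze(21): 35
merge 23 and th(24): 47
merge be(26) and ga(29): 55
merge 35 and 47: 82
merge 55 and 82: 137
The subtree containing ga is merged 2 times, so code length = 2.

2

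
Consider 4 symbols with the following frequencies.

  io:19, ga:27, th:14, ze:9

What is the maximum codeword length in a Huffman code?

Merge the two lowest-weight nodes at each step:
combine ze(9), th(14) → 23
combine io(19), 23 → 42
combine ga(27), 42 → 69
Maximum depth reached is 3.

3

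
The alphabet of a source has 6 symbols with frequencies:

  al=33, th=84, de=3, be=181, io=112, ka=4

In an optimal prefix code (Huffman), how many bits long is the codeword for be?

1

Huffman merges, smallest pair first:
combine de(3), ka(4) → 7
combine 7, al(33) → 40
combine 40, th(84) → 124
combine io(112), 124 → 236
combine be(181), 236 → 417
be is a child of the root — depth 1, so its codeword is a single bit.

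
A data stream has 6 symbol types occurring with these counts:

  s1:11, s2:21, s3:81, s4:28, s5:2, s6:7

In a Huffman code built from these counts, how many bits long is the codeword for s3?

1

Repeatedly merge the two smallest:
merge s5(2) and s6(7): 9
merge 9 and s1(11): 20
merge 20 and s2(21): 41
merge s4(28) and 41: 69
merge 69 and s3(81): 150
s3 sits one level below the root: a 1-bit codeword.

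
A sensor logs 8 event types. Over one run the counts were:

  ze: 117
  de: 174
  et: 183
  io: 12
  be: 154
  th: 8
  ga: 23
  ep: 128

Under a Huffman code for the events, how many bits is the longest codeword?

5

Merge the two lowest-weight nodes at each step:
th(8) + io(12) → 20
20 + ga(23) → 43
43 + ze(117) → 160
ep(128) + be(154) → 282
160 + de(174) → 334
et(183) + 282 → 465
334 + 465 → 799
The rarest symbols sit at the bottom; the longest codeword is 5 bits.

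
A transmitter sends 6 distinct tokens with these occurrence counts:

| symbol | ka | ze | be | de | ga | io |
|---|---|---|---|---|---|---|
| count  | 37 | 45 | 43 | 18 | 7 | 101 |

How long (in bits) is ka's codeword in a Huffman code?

3

Huffman merges, smallest pair first:
ga(7) + de(18) → 25
25 + ka(37) → 62
be(43) + ze(45) → 88
62 + 88 → 150
io(101) + 150 → 251
ka sits 3 levels below the root, so its codeword is 3 bits.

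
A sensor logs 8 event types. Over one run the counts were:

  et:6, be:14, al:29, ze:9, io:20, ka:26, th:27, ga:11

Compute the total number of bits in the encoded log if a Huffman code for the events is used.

Build the Huffman tree bottom-up:
et(6) + ze(9) → 15
ga(11) + be(14) → 25
15 + io(20) → 35
25 + ka(26) → 51
th(27) + al(29) → 56
35 + 51 → 86
56 + 86 → 142
Each symbol's bit-cost is frequency × depth; summing gives 410 bits (equivalently 15 + 25 + 35 + 51 + 56 + 86 + 142).

410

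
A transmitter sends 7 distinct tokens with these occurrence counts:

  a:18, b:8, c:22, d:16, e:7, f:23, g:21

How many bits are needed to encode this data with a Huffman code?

Build the Huffman tree bottom-up:
combine e(7), b(8) → 15
combine 15, d(16) → 31
combine a(18), g(21) → 39
combine c(22), f(23) → 45
combine 31, 39 → 70
combine 45, 70 → 115
Each symbol's bit-cost is frequency × depth; summing gives 315 bits (equivalently 15 + 31 + 39 + 45 + 70 + 115).

315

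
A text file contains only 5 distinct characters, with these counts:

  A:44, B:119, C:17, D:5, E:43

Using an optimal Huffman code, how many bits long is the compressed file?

Build the Huffman tree bottom-up:
merge D(5) and C(17): 22
merge 22 and E(43): 65
merge A(44) and 65: 109
merge 109 and B(119): 228
The encoded length is the sum of every internal node's weight: 22 + 65 + 109 + 228 = 424 bits.

424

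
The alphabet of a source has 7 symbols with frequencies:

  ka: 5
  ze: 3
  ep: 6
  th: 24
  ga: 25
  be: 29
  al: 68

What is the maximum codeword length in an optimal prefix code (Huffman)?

Merge the two lowest-weight nodes at each step:
merge ze(3) and ka(5): 8
merge ep(6) and 8: 14
merge 14 and th(24): 38
merge ga(25) and be(29): 54
merge 38 and 54: 92
merge al(68) and 92: 160
The first pair merged (ze, ka) ends up deepest, at depth 5.

5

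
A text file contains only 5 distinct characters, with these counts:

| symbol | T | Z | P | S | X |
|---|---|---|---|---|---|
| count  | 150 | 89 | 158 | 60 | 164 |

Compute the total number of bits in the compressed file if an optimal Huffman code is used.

Merge the two smallest weights repeatedly:
combine S(60), Z(89) → 149
combine 149, T(150) → 299
combine P(158), X(164) → 322
combine 299, 322 → 621
The encoded length is the sum of every internal node's weight: 149 + 299 + 322 + 621 = 1391 bits.

1391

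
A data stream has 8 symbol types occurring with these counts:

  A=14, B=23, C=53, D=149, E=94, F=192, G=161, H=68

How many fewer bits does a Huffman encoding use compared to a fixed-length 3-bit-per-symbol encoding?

226

Fixed-length: 3 bits × 754 symbols = 2262 bits.
Huffman merges:
A(14) + B(23) → 37
37 + C(53) → 90
H(68) + 90 → 158
E(94) + D(149) → 243
158 + G(161) → 319
F(192) + 243 → 435
319 + 435 → 754
Huffman total = 37 + 90 + 158 + 243 + 319 + 435 + 754 = 2036 bits.
Saving = 2262 − 2036 = 226 bits.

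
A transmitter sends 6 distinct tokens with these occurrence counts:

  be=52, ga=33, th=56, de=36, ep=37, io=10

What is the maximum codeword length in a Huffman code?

3

Merge the two lowest-weight nodes at each step:
merge io(10) and ga(33): 43
merge de(36) and ep(37): 73
merge 43 and be(52): 95
merge th(56) and 73: 129
merge 95 and 129: 224
Maximum depth reached is 3.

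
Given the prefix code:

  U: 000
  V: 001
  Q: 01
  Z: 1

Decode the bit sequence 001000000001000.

Read left to right; each codeword is recognised as soon as it completes (prefix code):
  001→V | 000→U | 000→U | 001→V | 000→U
Decoded message: VUUVU

VUUVU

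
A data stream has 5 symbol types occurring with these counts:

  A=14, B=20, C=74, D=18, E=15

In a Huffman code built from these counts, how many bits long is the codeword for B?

3

Repeatedly merge the two smallest:
A(14) + E(15) → 29
D(18) + B(20) → 38
29 + 38 → 67
67 + C(74) → 141
B's leaf is at depth 3, giving a 3-bit codeword.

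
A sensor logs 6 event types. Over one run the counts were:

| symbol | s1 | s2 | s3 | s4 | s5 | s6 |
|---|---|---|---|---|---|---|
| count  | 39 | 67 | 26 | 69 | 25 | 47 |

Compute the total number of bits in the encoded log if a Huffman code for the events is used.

683

Greedily combine the two least-frequent nodes:
merge s5(25) and s3(26): 51
merge s1(39) and s6(47): 86
merge 51 and s2(67): 118
merge s4(69) and 86: 155
merge 118 and 155: 273
The encoded length is the sum of every internal node's weight: 51 + 86 + 118 + 155 + 273 = 683 bits.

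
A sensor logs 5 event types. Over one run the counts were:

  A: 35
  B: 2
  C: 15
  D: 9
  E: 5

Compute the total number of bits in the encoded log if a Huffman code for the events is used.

120

Build the Huffman tree bottom-up:
combine B(2), E(5) → 7
combine 7, D(9) → 16
combine C(15), 16 → 31
combine 31, A(35) → 66
Total encoded bits = sum of merged weights = 7 + 16 + 31 + 66 = 120.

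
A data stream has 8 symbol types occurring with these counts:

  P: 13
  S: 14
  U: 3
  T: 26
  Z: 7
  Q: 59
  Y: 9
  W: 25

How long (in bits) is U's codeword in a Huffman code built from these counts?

5

Repeatedly merge the two smallest:
U(3) + Z(7) → 10
Y(9) + 10 → 19
P(13) + S(14) → 27
19 + W(25) → 44
T(26) + 27 → 53
44 + 53 → 97
Q(59) + 97 → 156
U's leaf is at depth 5, giving a 5-bit codeword.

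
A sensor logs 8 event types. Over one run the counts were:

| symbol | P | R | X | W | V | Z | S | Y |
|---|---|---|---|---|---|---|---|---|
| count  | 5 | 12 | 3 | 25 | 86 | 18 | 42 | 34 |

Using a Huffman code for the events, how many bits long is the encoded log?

Greedily combine the two least-frequent nodes:
combine X(3), P(5) → 8
combine 8, R(12) → 20
combine Z(18), 20 → 38
combine W(25), Y(34) → 59
combine 38, S(42) → 80
combine 59, 80 → 139
combine V(86), 139 → 225
The encoded length is the sum of every internal node's weight: 8 + 20 + 38 + 59 + 80 + 139 + 225 = 569 bits.

569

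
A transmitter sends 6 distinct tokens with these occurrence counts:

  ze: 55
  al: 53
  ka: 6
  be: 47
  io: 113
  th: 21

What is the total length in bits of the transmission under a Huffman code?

686

Merge the two smallest weights repeatedly:
ka(6) + th(21) → 27
27 + be(47) → 74
al(53) + ze(55) → 108
74 + 108 → 182
io(113) + 182 → 295
Each symbol's bit-cost is frequency × depth; summing gives 686 bits (equivalently 27 + 74 + 108 + 182 + 295).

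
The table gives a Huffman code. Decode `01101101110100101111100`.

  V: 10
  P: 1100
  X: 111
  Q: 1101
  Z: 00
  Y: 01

YVQQZVXP

Read left to right; each codeword is recognised as soon as it completes (prefix code):
  01→Y | 10→V | 1101→Q | 1101→Q | 00→Z | 10→V | 111→X | 1100→P
Decoded message: YVQQZVXP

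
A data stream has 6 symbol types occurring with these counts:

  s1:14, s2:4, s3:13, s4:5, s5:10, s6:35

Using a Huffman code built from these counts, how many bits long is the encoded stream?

Merge the two smallest weights repeatedly:
combine s2(4), s4(5) → 9
combine 9, s5(10) → 19
combine s3(13), s1(14) → 27
combine 19, 27 → 46
combine s6(35), 46 → 81
The encoded length is the sum of every internal node's weight: 9 + 19 + 27 + 46 + 81 = 182 bits.

182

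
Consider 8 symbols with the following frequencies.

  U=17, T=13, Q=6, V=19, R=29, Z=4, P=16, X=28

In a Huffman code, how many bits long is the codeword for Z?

5

Repeatedly merge the two smallest:
combine Z(4), Q(6) → 10
combine 10, T(13) → 23
combine P(16), U(17) → 33
combine V(19), 23 → 42
combine X(28), R(29) → 57
combine 33, 42 → 75
combine 57, 75 → 132
Z's leaf is at depth 5, giving a 5-bit codeword.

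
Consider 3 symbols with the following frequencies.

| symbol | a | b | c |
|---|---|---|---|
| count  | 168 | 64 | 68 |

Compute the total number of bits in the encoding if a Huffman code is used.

Greedily combine the two least-frequent nodes:
combine b(64), c(68) → 132
combine 132, a(168) → 300
Each symbol's bit-cost is frequency × depth; summing gives 432 bits (equivalently 132 + 300).

432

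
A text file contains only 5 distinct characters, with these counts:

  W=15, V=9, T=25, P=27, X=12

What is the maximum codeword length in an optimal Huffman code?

3

Merge the two lowest-weight nodes at each step:
V(9) + X(12) → 21
W(15) + 21 → 36
T(25) + P(27) → 52
36 + 52 → 88
The first pair merged (V, X) ends up deepest, at depth 3.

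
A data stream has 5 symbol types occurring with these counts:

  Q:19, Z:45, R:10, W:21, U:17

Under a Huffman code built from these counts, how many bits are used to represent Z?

Build the tree from the bottom:
R(10) + U(17) → 27
Q(19) + W(21) → 40
27 + 40 → 67
Z(45) + 67 → 112
Z sits one level below the root: a 1-bit codeword.

1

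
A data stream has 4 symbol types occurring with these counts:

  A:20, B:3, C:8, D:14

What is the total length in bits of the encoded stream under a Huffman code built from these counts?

81

Greedily combine the two least-frequent nodes:
B(3) + C(8) → 11
11 + D(14) → 25
A(20) + 25 → 45
Total encoded bits = sum of merged weights = 11 + 25 + 45 = 81.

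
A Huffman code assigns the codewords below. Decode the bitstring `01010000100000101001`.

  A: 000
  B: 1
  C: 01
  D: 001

Read left to right; each codeword is recognised as soon as it completes (prefix code):
  01→C | 01→C | 000→A | 01→C | 000→A | 001→D | 01→C | 001→D
Decoded message: CCACADCD

CCACADCD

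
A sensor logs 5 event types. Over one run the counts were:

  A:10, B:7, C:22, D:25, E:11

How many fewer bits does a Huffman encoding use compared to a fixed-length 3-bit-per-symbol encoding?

58

Fixed-length: 3 bits × 75 symbols = 225 bits.
Huffman merges:
combine B(7), A(10) → 17
combine E(11), 17 → 28
combine C(22), D(25) → 47
combine 28, 47 → 75
Huffman total = 17 + 28 + 47 + 75 = 167 bits.
Saving = 225 − 167 = 58 bits.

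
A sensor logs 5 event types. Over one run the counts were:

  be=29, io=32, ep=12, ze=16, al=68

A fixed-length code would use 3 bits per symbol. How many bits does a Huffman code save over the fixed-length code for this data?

Fixed-length: 3 bits × 157 symbols = 471 bits.
Huffman merges:
ep(12) + ze(16) → 28
28 + be(29) → 57
io(32) + 57 → 89
al(68) + 89 → 157
Huffman total = 28 + 57 + 89 + 157 = 331 bits.
Saving = 471 − 331 = 140 bits.

140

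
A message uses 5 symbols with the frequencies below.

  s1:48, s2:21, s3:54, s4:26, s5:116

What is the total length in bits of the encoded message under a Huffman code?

556

Greedily combine the two least-frequent nodes:
combine s2(21), s4(26) → 47
combine 47, s1(48) → 95
combine s3(54), 95 → 149
combine s5(116), 149 → 265
Each symbol's bit-cost is frequency × depth; summing gives 556 bits (equivalently 47 + 95 + 149 + 265).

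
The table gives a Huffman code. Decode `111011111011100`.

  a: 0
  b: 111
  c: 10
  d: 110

babdbaa

Read left to right; each codeword is recognised as soon as it completes (prefix code):
  111→b | 0→a | 111→b | 110→d | 111→b | 0→a | 0→a
Decoded message: babdbaa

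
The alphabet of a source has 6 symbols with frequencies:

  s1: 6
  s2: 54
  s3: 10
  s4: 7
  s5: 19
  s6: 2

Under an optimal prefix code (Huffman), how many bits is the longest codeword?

Merge the two lowest-weight nodes at each step:
combine s6(2), s1(6) → 8
combine s4(7), 8 → 15
combine s3(10), 15 → 25
combine s5(19), 25 → 44
combine 44, s2(54) → 98
The rarest symbols sit at the bottom; the longest codeword is 5 bits.

5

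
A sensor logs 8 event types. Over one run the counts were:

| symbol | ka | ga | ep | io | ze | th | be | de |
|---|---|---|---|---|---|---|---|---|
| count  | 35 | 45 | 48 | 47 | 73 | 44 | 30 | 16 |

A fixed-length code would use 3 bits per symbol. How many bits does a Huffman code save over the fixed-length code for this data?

Fixed-length: 3 bits × 338 symbols = 1014 bits.
Huffman merges:
combine de(16), be(30) → 46
combine ka(35), th(44) → 79
combine ga(45), 46 → 91
combine io(47), ep(48) → 95
combine ze(73), 79 → 152
combine 91, 95 → 186
combine 152, 186 → 338
Huffman total = 46 + 79 + 91 + 95 + 152 + 186 + 338 = 987 bits.
Saving = 1014 − 987 = 27 bits.

27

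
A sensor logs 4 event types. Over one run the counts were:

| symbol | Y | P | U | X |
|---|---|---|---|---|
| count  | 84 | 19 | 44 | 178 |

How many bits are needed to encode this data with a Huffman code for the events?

Greedily combine the two least-frequent nodes:
merge P(19) and U(44): 63
merge 63 and Y(84): 147
merge 147 and X(178): 325
Each symbol's bit-cost is frequency × depth; summing gives 535 bits (equivalently 63 + 147 + 325).

535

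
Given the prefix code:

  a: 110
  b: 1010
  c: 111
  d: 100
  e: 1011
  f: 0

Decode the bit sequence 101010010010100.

Read left to right; each codeword is recognised as soon as it completes (prefix code):
  1010→b | 100→d | 100→d | 1010→b | 0→f
Decoded message: bddbf

bddbf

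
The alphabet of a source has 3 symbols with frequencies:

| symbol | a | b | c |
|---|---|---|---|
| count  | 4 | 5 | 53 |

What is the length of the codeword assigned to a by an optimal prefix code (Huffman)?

2

Repeatedly merge the two smallest:
merge a(4) and b(5): 9
merge 9 and c(53): 62
The subtree containing a is merged 2 times, so code length = 2.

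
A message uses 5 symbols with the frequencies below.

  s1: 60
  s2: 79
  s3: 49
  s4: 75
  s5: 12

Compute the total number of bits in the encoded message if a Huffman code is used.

Merge the two smallest weights repeatedly:
s5(12) + s3(49) → 61
s1(60) + 61 → 121
s4(75) + s2(79) → 154
121 + 154 → 275
Each symbol's bit-cost is frequency × depth; summing gives 611 bits (equivalently 61 + 121 + 154 + 275).

611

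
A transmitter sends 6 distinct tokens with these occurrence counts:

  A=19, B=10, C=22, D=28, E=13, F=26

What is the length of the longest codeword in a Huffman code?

Merge the two lowest-weight nodes at each step:
combine B(10), E(13) → 23
combine A(19), C(22) → 41
combine 23, F(26) → 49
combine D(28), 41 → 69
combine 49, 69 → 118
The rarest symbols sit at the bottom; the longest codeword is 3 bits.

3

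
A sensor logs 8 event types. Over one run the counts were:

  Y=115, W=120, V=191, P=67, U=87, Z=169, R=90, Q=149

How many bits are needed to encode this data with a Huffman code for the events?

2927

Greedily combine the two least-frequent nodes:
P(67) + U(87) → 154
R(90) + Y(115) → 205
W(120) + Q(149) → 269
154 + Z(169) → 323
V(191) + 205 → 396
269 + 323 → 592
396 + 592 → 988
The encoded length is the sum of every internal node's weight: 154 + 205 + 269 + 323 + 396 + 592 + 988 = 2927 bits.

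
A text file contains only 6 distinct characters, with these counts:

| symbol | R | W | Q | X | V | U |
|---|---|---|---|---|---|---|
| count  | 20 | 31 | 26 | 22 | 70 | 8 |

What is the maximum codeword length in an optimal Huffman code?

Merge the two lowest-weight nodes at each step:
U(8) + R(20) → 28
X(22) + Q(26) → 48
28 + W(31) → 59
48 + 59 → 107
V(70) + 107 → 177
Maximum depth reached is 4.

4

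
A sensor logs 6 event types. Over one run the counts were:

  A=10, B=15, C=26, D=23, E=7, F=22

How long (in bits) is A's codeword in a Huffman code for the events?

4

Huffman merges, smallest pair first:
E(7) + A(10) → 17
B(15) + 17 → 32
F(22) + D(23) → 45
C(26) + 32 → 58
45 + 58 → 103
The subtree containing A is merged 4 times, so code length = 4.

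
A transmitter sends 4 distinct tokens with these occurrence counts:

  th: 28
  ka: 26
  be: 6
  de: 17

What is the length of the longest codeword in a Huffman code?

Merge the two lowest-weight nodes at each step:
combine be(6), de(17) → 23
combine 23, ka(26) → 49
combine th(28), 49 → 77
The first pair merged (be, de) ends up deepest, at depth 3.

3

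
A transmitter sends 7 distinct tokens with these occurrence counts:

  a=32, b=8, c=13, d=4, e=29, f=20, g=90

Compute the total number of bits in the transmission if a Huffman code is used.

445

Greedily combine the two least-frequent nodes:
combine d(4), b(8) → 12
combine 12, c(13) → 25
combine f(20), 25 → 45
combine e(29), a(32) → 61
combine 45, 61 → 106
combine g(90), 106 → 196
The encoded length is the sum of every internal node's weight: 12 + 25 + 45 + 61 + 106 + 196 = 445 bits.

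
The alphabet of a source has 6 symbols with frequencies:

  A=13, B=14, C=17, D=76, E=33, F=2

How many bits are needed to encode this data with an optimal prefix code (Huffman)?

Build the Huffman tree bottom-up:
combine F(2), A(13) → 15
combine B(14), 15 → 29
combine C(17), 29 → 46
combine E(33), 46 → 79
combine D(76), 79 → 155
Total encoded bits = sum of merged weights = 15 + 29 + 46 + 79 + 155 = 324.

324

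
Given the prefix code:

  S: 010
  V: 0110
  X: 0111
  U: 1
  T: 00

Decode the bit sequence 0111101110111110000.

XUXXUUTT

Read left to right; each codeword is recognised as soon as it completes (prefix code):
  0111→X | 1→U | 0111→X | 0111→X | 1→U | 1→U | 00→T | 00→T
Decoded message: XUXXUUTT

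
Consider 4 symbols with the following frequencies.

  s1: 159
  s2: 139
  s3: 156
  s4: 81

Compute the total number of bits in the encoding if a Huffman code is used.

1070

Greedily combine the two least-frequent nodes:
merge s4(81) and s2(139): 220
merge s3(156) and s1(159): 315
merge 220 and 315: 535
Total encoded bits = sum of merged weights = 220 + 315 + 535 = 1070.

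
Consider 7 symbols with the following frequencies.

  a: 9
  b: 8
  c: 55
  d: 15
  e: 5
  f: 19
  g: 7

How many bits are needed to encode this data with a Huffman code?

273

Build the Huffman tree bottom-up:
merge e(5) and g(7): 12
merge b(8) and a(9): 17
merge 12 and d(15): 27
merge 17 and f(19): 36
merge 27 and 36: 63
merge c(55) and 63: 118
Total encoded bits = sum of merged weights = 12 + 17 + 27 + 36 + 63 + 118 = 273.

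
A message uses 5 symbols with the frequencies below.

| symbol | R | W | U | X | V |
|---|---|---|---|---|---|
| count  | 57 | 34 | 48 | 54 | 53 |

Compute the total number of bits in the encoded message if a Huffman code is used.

574

Merge the two smallest weights repeatedly:
merge W(34) and U(48): 82
merge V(53) and X(54): 107
merge R(57) and 82: 139
merge 107 and 139: 246
Each symbol's bit-cost is frequency × depth; summing gives 574 bits (equivalently 82 + 107 + 139 + 246).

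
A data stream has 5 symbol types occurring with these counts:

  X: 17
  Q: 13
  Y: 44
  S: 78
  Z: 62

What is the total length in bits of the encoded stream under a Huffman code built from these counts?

Merge the two smallest weights repeatedly:
Q(13) + X(17) → 30
30 + Y(44) → 74
Z(62) + 74 → 136
S(78) + 136 → 214
Each symbol's bit-cost is frequency × depth; summing gives 454 bits (equivalently 30 + 74 + 136 + 214).

454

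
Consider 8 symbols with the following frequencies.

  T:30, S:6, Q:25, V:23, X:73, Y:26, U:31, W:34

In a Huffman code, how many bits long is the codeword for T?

3

Repeatedly merge the two smallest:
S(6) + V(23) → 29
Q(25) + Y(26) → 51
29 + T(30) → 59
U(31) + W(34) → 65
51 + 59 → 110
65 + X(73) → 138
110 + 138 → 248
T sits 3 levels below the root, so its codeword is 3 bits.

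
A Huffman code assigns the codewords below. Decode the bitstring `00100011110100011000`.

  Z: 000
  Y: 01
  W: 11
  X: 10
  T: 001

TZWWYZWZ

Read left to right; each codeword is recognised as soon as it completes (prefix code):
  001→T | 000→Z | 11→W | 11→W | 01→Y | 000→Z | 11→W | 000→Z
Decoded message: TZWWYZWZ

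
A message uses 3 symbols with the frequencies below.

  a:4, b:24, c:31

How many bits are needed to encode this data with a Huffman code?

87

Greedily combine the two least-frequent nodes:
a(4) + b(24) → 28
28 + c(31) → 59
Total encoded bits = sum of merged weights = 28 + 59 = 87.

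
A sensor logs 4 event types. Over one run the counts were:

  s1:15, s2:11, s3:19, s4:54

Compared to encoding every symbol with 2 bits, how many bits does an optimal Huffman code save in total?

Fixed-length: 2 bits × 99 symbols = 198 bits.
Huffman merges:
merge s2(11) and s1(15): 26
merge s3(19) and 26: 45
merge 45 and s4(54): 99
Huffman total = 26 + 45 + 99 = 170 bits.
Saving = 198 − 170 = 28 bits.

28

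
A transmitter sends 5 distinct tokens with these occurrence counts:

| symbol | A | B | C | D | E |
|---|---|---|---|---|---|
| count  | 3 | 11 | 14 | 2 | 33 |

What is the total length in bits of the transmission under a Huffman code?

114

Merge the two smallest weights repeatedly:
combine D(2), A(3) → 5
combine 5, B(11) → 16
combine C(14), 16 → 30
combine 30, E(33) → 63
The encoded length is the sum of every internal node's weight: 5 + 16 + 30 + 63 = 114 bits.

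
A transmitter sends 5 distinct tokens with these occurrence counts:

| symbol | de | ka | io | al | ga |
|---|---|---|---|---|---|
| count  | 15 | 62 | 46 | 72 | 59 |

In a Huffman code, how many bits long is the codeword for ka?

2

Build the tree from the bottom:
de(15) + io(46) → 61
ga(59) + 61 → 120
ka(62) + al(72) → 134
120 + 134 → 254
The subtree containing ka is merged 2 times, so code length = 2.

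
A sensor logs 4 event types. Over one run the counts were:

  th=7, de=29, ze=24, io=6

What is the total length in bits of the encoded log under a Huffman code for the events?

Build the Huffman tree bottom-up:
combine io(6), th(7) → 13
combine 13, ze(24) → 37
combine de(29), 37 → 66
The encoded length is the sum of every internal node's weight: 13 + 37 + 66 = 116 bits.

116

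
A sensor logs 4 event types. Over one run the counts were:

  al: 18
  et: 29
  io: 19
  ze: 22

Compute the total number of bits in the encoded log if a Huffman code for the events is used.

176

Greedily combine the two least-frequent nodes:
combine al(18), io(19) → 37
combine ze(22), et(29) → 51
combine 37, 51 → 88
Each symbol's bit-cost is frequency × depth; summing gives 176 bits (equivalently 37 + 51 + 88).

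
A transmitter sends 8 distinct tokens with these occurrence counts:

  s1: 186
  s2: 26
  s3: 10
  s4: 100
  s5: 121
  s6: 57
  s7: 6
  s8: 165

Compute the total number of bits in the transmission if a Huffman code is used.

1698

Build the Huffman tree bottom-up:
merge s7(6) and s3(10): 16
merge 16 and s2(26): 42
merge 42 and s6(57): 99
merge 99 and s4(100): 199
merge s5(121) and s8(165): 286
merge s1(186) and 199: 385
merge 286 and 385: 671
Each symbol's bit-cost is frequency × depth; summing gives 1698 bits (equivalently 16 + 42 + 99 + 199 + 286 + 385 + 671).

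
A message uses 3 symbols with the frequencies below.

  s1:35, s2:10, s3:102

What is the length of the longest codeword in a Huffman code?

Merge the two lowest-weight nodes at each step:
s2(10) + s1(35) → 45
45 + s3(102) → 147
The rarest symbols sit at the bottom; the longest codeword is 2 bits.

2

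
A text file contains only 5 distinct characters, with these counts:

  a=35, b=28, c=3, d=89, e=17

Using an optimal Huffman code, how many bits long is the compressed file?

323

Merge the two smallest weights repeatedly:
c(3) + e(17) → 20
20 + b(28) → 48
a(35) + 48 → 83
83 + d(89) → 172
The encoded length is the sum of every internal node's weight: 20 + 48 + 83 + 172 = 323 bits.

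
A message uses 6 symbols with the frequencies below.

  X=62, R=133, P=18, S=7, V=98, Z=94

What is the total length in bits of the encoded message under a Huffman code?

936

Build the Huffman tree bottom-up:
S(7) + P(18) → 25
25 + X(62) → 87
87 + Z(94) → 181
V(98) + R(133) → 231
181 + 231 → 412
Total encoded bits = sum of merged weights = 25 + 87 + 181 + 231 + 412 = 936.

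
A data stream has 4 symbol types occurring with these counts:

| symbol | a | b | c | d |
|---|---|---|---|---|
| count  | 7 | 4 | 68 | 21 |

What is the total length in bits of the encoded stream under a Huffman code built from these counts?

Greedily combine the two least-frequent nodes:
merge b(4) and a(7): 11
merge 11 and d(21): 32
merge 32 and c(68): 100
Total encoded bits = sum of merged weights = 11 + 32 + 100 = 143.

143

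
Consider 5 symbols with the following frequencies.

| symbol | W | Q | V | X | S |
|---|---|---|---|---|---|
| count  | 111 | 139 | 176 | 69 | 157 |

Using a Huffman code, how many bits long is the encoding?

1484

Build the Huffman tree bottom-up:
combine X(69), W(111) → 180
combine Q(139), S(157) → 296
combine V(176), 180 → 356
combine 296, 356 → 652
The encoded length is the sum of every internal node's weight: 180 + 296 + 356 + 652 = 1484 bits.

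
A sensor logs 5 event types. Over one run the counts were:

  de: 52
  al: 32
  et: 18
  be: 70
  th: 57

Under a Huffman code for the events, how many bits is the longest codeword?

3

Merge the two lowest-weight nodes at each step:
merge et(18) and al(32): 50
merge 50 and de(52): 102
merge th(57) and be(70): 127
merge 102 and 127: 229
The first pair merged (et, al) ends up deepest, at depth 3.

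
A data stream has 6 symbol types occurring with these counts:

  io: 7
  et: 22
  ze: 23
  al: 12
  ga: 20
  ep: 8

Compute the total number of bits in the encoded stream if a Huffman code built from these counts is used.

Build the Huffman tree bottom-up:
merge io(7) and ep(8): 15
merge al(12) and 15: 27
merge ga(20) and et(22): 42
merge ze(23) and 27: 50
merge 42 and 50: 92
The encoded length is the sum of every internal node's weight: 15 + 27 + 42 + 50 + 92 = 226 bits.

226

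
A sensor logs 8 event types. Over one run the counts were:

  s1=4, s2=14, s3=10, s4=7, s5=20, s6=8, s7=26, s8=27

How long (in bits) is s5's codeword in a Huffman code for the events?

Huffman merges, smallest pair first:
combine s1(4), s4(7) → 11
combine s6(8), s3(10) → 18
combine 11, s2(14) → 25
combine 18, s5(20) → 38
combine 25, s7(26) → 51
combine s8(27), 38 → 65
combine 51, 65 → 116
s5 sits 3 levels below the root, so its codeword is 3 bits.

3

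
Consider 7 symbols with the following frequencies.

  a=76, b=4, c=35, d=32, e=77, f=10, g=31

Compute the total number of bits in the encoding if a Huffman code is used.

656

Build the Huffman tree bottom-up:
merge b(4) and f(10): 14
merge 14 and g(31): 45
merge d(32) and c(35): 67
merge 45 and 67: 112
merge a(76) and e(77): 153
merge 112 and 153: 265
Each symbol's bit-cost is frequency × depth; summing gives 656 bits (equivalently 14 + 45 + 67 + 112 + 153 + 265).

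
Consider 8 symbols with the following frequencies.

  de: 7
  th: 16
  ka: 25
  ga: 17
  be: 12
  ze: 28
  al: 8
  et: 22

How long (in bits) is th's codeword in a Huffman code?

3

Huffman merges, smallest pair first:
merge de(7) and al(8): 15
merge be(12) and 15: 27
merge th(16) and ga(17): 33
merge et(22) and ka(25): 47
merge 27 and ze(28): 55
merge 33 and 47: 80
merge 55 and 80: 135
th's leaf is at depth 3, giving a 3-bit codeword.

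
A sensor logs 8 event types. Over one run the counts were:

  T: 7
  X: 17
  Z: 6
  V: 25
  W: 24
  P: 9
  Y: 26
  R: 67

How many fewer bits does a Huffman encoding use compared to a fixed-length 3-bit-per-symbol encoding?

60

Fixed-length: 3 bits × 181 symbols = 543 bits.
Huffman merges:
combine Z(6), T(7) → 13
combine P(9), 13 → 22
combine X(17), 22 → 39
combine W(24), V(25) → 49
combine Y(26), 39 → 65
combine 49, 65 → 114
combine R(67), 114 → 181
Huffman total = 13 + 22 + 39 + 49 + 65 + 114 + 181 = 483 bits.
Saving = 543 − 483 = 60 bits.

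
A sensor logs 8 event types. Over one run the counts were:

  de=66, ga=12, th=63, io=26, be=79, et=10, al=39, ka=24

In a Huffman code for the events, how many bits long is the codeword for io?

Repeatedly merge the two smallest:
combine et(10), ga(12) → 22
combine 22, ka(24) → 46
combine io(26), al(39) → 65
combine 46, th(63) → 109
combine 65, de(66) → 131
combine be(79), 109 → 188
combine 131, 188 → 319
io's leaf is at depth 3, giving a 3-bit codeword.

3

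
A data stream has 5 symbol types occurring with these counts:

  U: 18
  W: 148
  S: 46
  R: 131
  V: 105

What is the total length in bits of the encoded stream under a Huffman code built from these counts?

Build the Huffman tree bottom-up:
merge U(18) and S(46): 64
merge 64 and V(105): 169
merge R(131) and W(148): 279
merge 169 and 279: 448
Total encoded bits = sum of merged weights = 64 + 169 + 279 + 448 = 960.

960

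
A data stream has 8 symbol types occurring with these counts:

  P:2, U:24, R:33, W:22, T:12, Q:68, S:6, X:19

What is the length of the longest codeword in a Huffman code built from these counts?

Merge the two lowest-weight nodes at each step:
merge P(2) and S(6): 8
merge 8 and T(12): 20
merge X(19) and 20: 39
merge W(22) and U(24): 46
merge R(33) and 39: 72
merge 46 and Q(68): 114
merge 72 and 114: 186
Maximum depth reached is 5.

5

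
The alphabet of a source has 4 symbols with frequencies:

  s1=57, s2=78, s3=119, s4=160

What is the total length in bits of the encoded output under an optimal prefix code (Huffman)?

Build the Huffman tree bottom-up:
combine s1(57), s2(78) → 135
combine s3(119), 135 → 254
combine s4(160), 254 → 414
Total encoded bits = sum of merged weights = 135 + 254 + 414 = 803.

803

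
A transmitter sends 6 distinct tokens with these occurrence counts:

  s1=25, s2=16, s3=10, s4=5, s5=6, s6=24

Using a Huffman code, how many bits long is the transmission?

Greedily combine the two least-frequent nodes:
combine s4(5), s5(6) → 11
combine s3(10), 11 → 21
combine s2(16), 21 → 37
combine s6(24), s1(25) → 49
combine 37, 49 → 86
Each symbol's bit-cost is frequency × depth; summing gives 204 bits (equivalently 11 + 21 + 37 + 49 + 86).

204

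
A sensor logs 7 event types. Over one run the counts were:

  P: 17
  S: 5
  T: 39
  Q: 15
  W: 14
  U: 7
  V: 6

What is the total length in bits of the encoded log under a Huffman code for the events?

260

Build the Huffman tree bottom-up:
merge S(5) and V(6): 11
merge U(7) and 11: 18
merge W(14) and Q(15): 29
merge P(17) and 18: 35
merge 29 and 35: 64
merge T(39) and 64: 103
Total encoded bits = sum of merged weights = 11 + 18 + 29 + 35 + 64 + 103 = 260.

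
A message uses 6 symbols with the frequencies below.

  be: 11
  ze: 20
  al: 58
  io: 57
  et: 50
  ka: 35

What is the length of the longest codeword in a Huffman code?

4

Merge the two lowest-weight nodes at each step:
be(11) + ze(20) → 31
31 + ka(35) → 66
et(50) + io(57) → 107
al(58) + 66 → 124
107 + 124 → 231
The first pair merged (be, ze) ends up deepest, at depth 4.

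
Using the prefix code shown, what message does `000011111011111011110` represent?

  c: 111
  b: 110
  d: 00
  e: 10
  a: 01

ddcbcbce

Read left to right; each codeword is recognised as soon as it completes (prefix code):
  00→d | 00→d | 111→c | 110→b | 111→c | 110→b | 111→c | 10→e
Decoded message: ddcbcbce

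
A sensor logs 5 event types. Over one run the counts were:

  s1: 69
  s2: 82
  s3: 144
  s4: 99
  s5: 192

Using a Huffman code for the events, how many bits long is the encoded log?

Merge the two smallest weights repeatedly:
s1(69) + s2(82) → 151
s4(99) + s3(144) → 243
151 + s5(192) → 343
243 + 343 → 586
Total encoded bits = sum of merged weights = 151 + 243 + 343 + 586 = 1323.

1323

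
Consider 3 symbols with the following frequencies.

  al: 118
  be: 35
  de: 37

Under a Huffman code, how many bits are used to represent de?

2

Build the tree from the bottom:
be(35) + de(37) → 72
72 + al(118) → 190
The subtree containing de is merged 2 times, so code length = 2.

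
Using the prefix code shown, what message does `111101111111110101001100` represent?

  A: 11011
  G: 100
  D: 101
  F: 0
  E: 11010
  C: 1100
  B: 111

Read left to right; each codeword is recognised as soon as it completes (prefix code):
  111→B | 101→D | 111→B | 111→B | 11010→E | 100→G | 1100→C
Decoded message: BDBBEGC

BDBBEGC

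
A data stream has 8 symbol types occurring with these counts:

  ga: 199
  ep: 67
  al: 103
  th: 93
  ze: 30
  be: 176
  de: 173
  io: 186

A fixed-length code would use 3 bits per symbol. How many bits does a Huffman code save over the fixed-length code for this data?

102

Fixed-length: 3 bits × 1027 symbols = 3081 bits.
Huffman merges:
ze(30) + ep(67) → 97
th(93) + 97 → 190
al(103) + de(173) → 276
be(176) + io(186) → 362
190 + ga(199) → 389
276 + 362 → 638
389 + 638 → 1027
Huffman total = 97 + 190 + 276 + 362 + 389 + 638 + 1027 = 2979 bits.
Saving = 3081 − 2979 = 102 bits.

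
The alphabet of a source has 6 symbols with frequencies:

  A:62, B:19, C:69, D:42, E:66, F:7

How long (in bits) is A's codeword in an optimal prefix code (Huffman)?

Repeatedly merge the two smallest:
F(7) + B(19) → 26
26 + D(42) → 68
A(62) + E(66) → 128
68 + C(69) → 137
128 + 137 → 265
A sits 2 levels below the root, so its codeword is 2 bits.

2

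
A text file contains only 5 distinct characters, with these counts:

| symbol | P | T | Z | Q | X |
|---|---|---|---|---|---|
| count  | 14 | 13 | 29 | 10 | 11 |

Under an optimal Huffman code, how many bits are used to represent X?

Build the tree from the bottom:
combine Q(10), X(11) → 21
combine T(13), P(14) → 27
combine 21, 27 → 48
combine Z(29), 48 → 77
X's leaf is at depth 3, giving a 3-bit codeword.

3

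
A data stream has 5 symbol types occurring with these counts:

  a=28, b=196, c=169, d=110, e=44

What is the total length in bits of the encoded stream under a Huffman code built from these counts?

1152

Build the Huffman tree bottom-up:
merge a(28) and e(44): 72
merge 72 and d(110): 182
merge c(169) and 182: 351
merge b(196) and 351: 547
The encoded length is the sum of every internal node's weight: 72 + 182 + 351 + 547 = 1152 bits.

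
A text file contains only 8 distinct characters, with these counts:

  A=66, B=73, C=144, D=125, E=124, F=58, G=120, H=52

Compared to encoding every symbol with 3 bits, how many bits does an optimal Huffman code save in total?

Fixed-length: 3 bits × 762 symbols = 2286 bits.
Huffman merges:
combine H(52), F(58) → 110
combine A(66), B(73) → 139
combine 110, G(120) → 230
combine E(124), D(125) → 249
combine 139, C(144) → 283
combine 230, 249 → 479
combine 283, 479 → 762
Huffman total = 110 + 139 + 230 + 249 + 283 + 479 + 762 = 2252 bits.
Saving = 2286 − 2252 = 34 bits.

34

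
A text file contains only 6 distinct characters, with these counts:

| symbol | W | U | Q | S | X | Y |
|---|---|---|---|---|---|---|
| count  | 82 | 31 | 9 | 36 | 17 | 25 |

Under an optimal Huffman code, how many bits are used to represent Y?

3

Huffman merges, smallest pair first:
merge Q(9) and X(17): 26
merge Y(25) and 26: 51
merge U(31) and S(36): 67
merge 51 and 67: 118
merge W(82) and 118: 200
The subtree containing Y is merged 3 times, so code length = 3.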